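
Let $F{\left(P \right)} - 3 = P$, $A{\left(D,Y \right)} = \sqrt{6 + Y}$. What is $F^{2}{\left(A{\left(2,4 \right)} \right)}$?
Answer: $\left(3 + \sqrt{10}\right)^{2} \approx 37.974$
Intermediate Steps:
$F{\left(P \right)} = 3 + P$
$F^{2}{\left(A{\left(2,4 \right)} \right)} = \left(3 + \sqrt{6 + 4}\right)^{2} = \left(3 + \sqrt{10}\right)^{2}$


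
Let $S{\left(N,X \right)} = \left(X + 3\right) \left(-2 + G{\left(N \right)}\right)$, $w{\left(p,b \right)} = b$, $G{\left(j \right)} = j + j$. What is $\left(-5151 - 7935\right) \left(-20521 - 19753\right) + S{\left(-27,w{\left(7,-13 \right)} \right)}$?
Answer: $527026124$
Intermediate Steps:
$G{\left(j \right)} = 2 j$
$S{\left(N,X \right)} = \left(-2 + 2 N\right) \left(3 + X\right)$ ($S{\left(N,X \right)} = \left(X + 3\right) \left(-2 + 2 N\right) = \left(3 + X\right) \left(-2 + 2 N\right) = \left(-2 + 2 N\right) \left(3 + X\right)$)
$\left(-5151 - 7935\right) \left(-20521 - 19753\right) + S{\left(-27,w{\left(7,-13 \right)} \right)} = \left(-5151 - 7935\right) \left(-20521 - 19753\right) + \left(-6 - -26 + 6 \left(-27\right) + 2 \left(-27\right) \left(-13\right)\right) = \left(-13086\right) \left(-40274\right) + \left(-6 + 26 - 162 + 702\right) = 527025564 + 560 = 527026124$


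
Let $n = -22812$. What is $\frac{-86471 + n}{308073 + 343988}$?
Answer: $- \frac{109283}{652061} \approx -0.1676$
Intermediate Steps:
$\frac{-86471 + n}{308073 + 343988} = \frac{-86471 - 22812}{308073 + 343988} = - \frac{109283}{652061}$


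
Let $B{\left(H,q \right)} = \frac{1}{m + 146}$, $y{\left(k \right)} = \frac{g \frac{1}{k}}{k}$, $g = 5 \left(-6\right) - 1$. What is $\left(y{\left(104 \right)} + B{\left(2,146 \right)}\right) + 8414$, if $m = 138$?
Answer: $\frac{6461414007}{767936} \approx 8414.0$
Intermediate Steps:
$g = -31$ ($g = -30 - 1 = -31$)
$y{\left(k \right)} = - \frac{31}{k^{2}}$ ($y{\left(k \right)} = \frac{\left(-31\right) \frac{1}{k}}{k} = - \frac{31}{k^{2}}$)
$B{\left(H,q \right)} = \frac{1}{284}$ ($B{\left(H,q \right)} = \frac{1}{138 + 146} = \frac{1}{284}$)
$\left(y{\left(104 \right)} + B{\left(2,146 \right)}\right) + 8414 = \left(- \frac{31}{10816} + \frac{1}{284}\right) + 8414 = \frac{503}{767936} + 8414 = \frac{6461414007}{767936}$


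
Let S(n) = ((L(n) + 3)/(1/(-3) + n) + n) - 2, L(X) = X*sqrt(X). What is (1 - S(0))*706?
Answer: 8472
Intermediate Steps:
L(X) = X**(3/2)
S(n) = -2 + n + (3 + n**(3/2))/(-1/3 + n) (S(n) = ((n**(3/2) + 3)/(1/(-3) + n) + n) - 2 = ((3 + n**(3/2))/(-1/3 + n) + n) - 2 = (n + (3 + n**(3/2))/(-1/3 + n)) - 2 = -2 + n + (3 + n**(3/2))/(-1/3 + n))
(1 - S(0))*706 = (1 - (11 - 7*0 + 3*0**2 + 3*0**(3/2))/(-1 + 3*0))*706 = (1 - (11 + 0 + 3*0 + 3*0)/(-1 + 0))*706 = (1 - (11 + 0 + 0 + 0)/(-1))*706 = (1 - (-1)*11)*706 = (1 - 1*(-11))*706 = (1 + 11)*706 = 12*706 = 8472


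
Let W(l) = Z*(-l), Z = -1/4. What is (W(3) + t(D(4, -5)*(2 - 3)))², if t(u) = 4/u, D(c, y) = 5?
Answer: 1/400 ≈ 0.0025000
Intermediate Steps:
Z = -¼ (Z = -1*¼ = -¼ ≈ -0.25000)
W(l) = l/4 (W(l) = -(-1)*l/4 = l/4)
(W(3) + t(D(4, -5)*(2 - 3)))² = ((¼)*3 + 4/((5*(2 - 3))))² = (¾ + 4/((5*(-1))))² = (¾ + 4/(-5))² = (¾ + 4*(-⅕))² = (¾ - ⅘)² = (-1/20)² = 1/400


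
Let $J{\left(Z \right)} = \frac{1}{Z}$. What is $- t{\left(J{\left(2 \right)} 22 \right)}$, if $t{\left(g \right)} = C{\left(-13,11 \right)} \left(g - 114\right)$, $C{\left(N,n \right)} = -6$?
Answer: $-618$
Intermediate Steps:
$t{\left(g \right)} = 684 - 6 g$ ($t{\left(g \right)} = - 6 \left(g - 114\right) = - 6 \left(-114 + g\right) = 684 - 6 g$)
$- t{\left(J{\left(2 \right)} 22 \right)} = - (684 - 6 \cdot \frac{1}{2} \cdot 22) = - (684 - 66) = \left(-1\right) 618 = -618$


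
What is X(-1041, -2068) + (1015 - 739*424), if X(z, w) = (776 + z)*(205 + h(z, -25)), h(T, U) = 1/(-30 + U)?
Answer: -4033053/11 ≈ -3.6664e+5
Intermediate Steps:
X(z, w) = 8748624/55 + 11274*z/55 (X(z, w) = (776 + z)*(205 + 1/(-30 - 25)) = (776 + z)*(205 + 1/(-55)) = (776 + z)*(205 - 1/55) = (776 + z)*(11274/55) = 8748624/55 + 11274*z/55)
X(-1041, -2068) + (1015 - 739*424) = (8748624/55 + (11274/55)*(-1041)) + (1015 - 739*424) = (8748624/55 - 11736234/55) + (1015 - 313336) = -597522/11 - 312321 = -4033053/11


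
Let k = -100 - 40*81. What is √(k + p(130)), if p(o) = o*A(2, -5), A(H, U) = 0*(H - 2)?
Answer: 2*I*√835 ≈ 57.793*I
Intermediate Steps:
A(H, U) = 0 (A(H, U) = 0*(-2 + H) = 0)
p(o) = 0 (p(o) = o*0 = 0)
k = -3340 (k = -100 - 3240 = -3340)
√(k + p(130)) = √(-3340 + 0) = √(-3340) = 2*I*√835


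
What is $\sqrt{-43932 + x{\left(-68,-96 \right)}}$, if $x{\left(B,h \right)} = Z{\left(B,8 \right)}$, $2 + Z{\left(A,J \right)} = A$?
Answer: $7 i \sqrt{898} \approx 209.77 i$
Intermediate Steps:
$Z{\left(A,J \right)} = -2 + A$
$x{\left(B,h \right)} = -2 + B$
$\sqrt{-43932 + x{\left(-68,-96 \right)}} = \sqrt{-43932 - 70} = \sqrt{-44002} = 7 i \sqrt{898}$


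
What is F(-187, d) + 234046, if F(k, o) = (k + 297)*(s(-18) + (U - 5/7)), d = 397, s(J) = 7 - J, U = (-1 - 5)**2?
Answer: 1684742/7 ≈ 2.4068e+5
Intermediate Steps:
U = 36 (U = (-6)**2 = 36)
F(k, o) = 125334/7 + 422*k/7 (F(k, o) = (k + 297)*((7 - 1*(-18)) + (36 - 5/7)) = (297 + k)*((7 + 18) + (36 + (1/7)*(-5))) = (297 + k)*(25 + (36 - 5/7)) = (297 + k)*(25 + 247/7) = (297 + k)*(422/7) = 125334/7 + 422*k/7)
F(-187, d) + 234046 = (125334/7 + (422/7)*(-187)) + 234046 = (125334/7 - 78914/7) + 234046 = 46420/7 + 234046 = 1684742/7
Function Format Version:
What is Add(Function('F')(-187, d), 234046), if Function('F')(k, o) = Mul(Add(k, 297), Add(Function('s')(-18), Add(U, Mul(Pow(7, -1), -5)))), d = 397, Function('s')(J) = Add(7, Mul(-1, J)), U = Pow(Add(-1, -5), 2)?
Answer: Rational(1684742, 7) ≈ 2.4068e+5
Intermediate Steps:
U = 36 (U = Pow(-6, 2) = 36)
Function('F')(k, o) = Add(Rational(125334, 7), Mul(Rational(422, 7), k)) (Function('F')(k, o) = Mul(Add(k, 297), Add(Add(7, Mul(-1, -18)), Add(36, Mul(Pow(7, -1), -5)))) = Mul(Add(297, k), Add(Add(7, 18), Add(36, Mul(Rational(1, 7), -5)))) = Mul(Add(297, k), Add(25, Add(36, Rational(-5, 7)))) = Mul(Add(297, k), Add(25, Rational(247, 7))) = Mul(Add(297, k), Rational(422, 7)) = Add(Rational(125334, 7), Mul(Rational(422, 7), k)))
Add(Function('F')(-187, d), 234046) = Add(Add(Rational(125334, 7), Mul(Rational(422, 7), -187)), 234046) = Add(Add(Rational(125334, 7), Rational(-78914, 7)), 234046) = Add(Rational(46420, 7), 234046) = Rational(1684742, 7)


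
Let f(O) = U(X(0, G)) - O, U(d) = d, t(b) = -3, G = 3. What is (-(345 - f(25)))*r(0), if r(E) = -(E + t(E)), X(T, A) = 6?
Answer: -1092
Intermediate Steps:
f(O) = 6 - O
r(E) = 3 - E (r(E) = -(E - 3) = -(-3 + E) = 3 - E)
(-(345 - f(25)))*r(0) = (-(345 - (6 - 1*25)))*(3 - 1*0) = (-(345 - (6 - 25)))*(3 + 0) = -(345 - 1*(-19))*3 = -(345 + 19)*3 = -1*364*3 = -364*3 = -1092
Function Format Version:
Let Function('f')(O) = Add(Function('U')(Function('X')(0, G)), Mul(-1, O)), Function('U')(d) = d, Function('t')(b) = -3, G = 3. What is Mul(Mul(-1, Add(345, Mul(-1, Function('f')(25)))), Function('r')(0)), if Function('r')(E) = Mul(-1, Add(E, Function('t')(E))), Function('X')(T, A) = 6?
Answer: -1092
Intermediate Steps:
Function('f')(O) = Add(6, Mul(-1, O))
Function('r')(E) = Add(3, Mul(-1, E)) (Function('r')(E) = Mul(-1, Add(E, -3)) = Mul(-1, Add(-3, E)) = Add(3, Mul(-1, E)))
Mul(Mul(-1, Add(345, Mul(-1, Function('f')(25)))), Function('r')(0)) = Mul(Mul(-1, Add(345, Mul(-1, Add(6, Mul(-1, 25))))), Add(3, Mul(-1, 0))) = Mul(Mul(-1, Add(345, Mul(-1, Add(6, -25)))), Add(3, 0)) = Mul(Mul(-1, Add(345, Mul(-1, -19))), 3) = Mul(Mul(-1, Add(345, 19)), 3) = Mul(Mul(-1, 364), 3) = Mul(-364, 3) = -1092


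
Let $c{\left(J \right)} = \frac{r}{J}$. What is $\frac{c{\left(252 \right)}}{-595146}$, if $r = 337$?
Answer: $- \frac{337}{149976792} \approx -2.247 \cdot 10^{-6}$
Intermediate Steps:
$c{\left(J \right)} = \frac{337}{J}$
$\frac{c{\left(252 \right)}}{-595146} = \frac{337 \cdot \frac{1}{252}}{-595146} = 337 \cdot \frac{1}{252} \left(- \frac{1}{595146}\right) = \frac{337}{252} \left(- \frac{1}{595146}\right) = - \frac{337}{149976792}$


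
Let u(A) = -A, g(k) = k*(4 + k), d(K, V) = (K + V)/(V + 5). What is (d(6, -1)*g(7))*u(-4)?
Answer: 385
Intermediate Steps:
d(K, V) = (K + V)/(5 + V)
(d(6, -1)*g(7))*u(-4) = (((6 - 1)/(5 - 1))*(7*(4 + 7)))*(-1*(-4)) = ((5/4)*(7*11))*4 = (((1/4)*5)*77)*4 = ((5/4)*77)*4 = (385/4)*4 = 385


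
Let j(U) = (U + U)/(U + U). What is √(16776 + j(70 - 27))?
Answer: √16777 ≈ 129.53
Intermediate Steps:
j(U) = 1 (j(U) = (2*U)/((2*U)) = (2*U)*(1/(2*U)) = 1)
√(16776 + j(70 - 27)) = √(16776 + 1) = √16777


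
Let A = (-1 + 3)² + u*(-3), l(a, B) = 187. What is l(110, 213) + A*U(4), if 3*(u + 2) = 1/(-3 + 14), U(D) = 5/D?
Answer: 8773/44 ≈ 199.39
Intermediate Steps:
u = -65/33 (u = -2 + 1/(3*(-3 + 14)) = -2 + (⅓)/11 = -2 + (⅓)*(1/11) = -2 + 1/33 = -65/33 ≈ -1.9697)
A = 109/11 (A = (-1 + 3)² - 65/33*(-3) = 2² + 65/11 = 4 + 65/11 = 109/11 ≈ 9.9091)
l(110, 213) + A*U(4) = 187 + 109*(5/4)/11 = 187 + 109*(5*(¼))/11 = 187 + (109/11)*(5/4) = 187 + 545/44 = 8773/44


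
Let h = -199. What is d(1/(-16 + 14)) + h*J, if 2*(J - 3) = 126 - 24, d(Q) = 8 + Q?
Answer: -21477/2 ≈ -10739.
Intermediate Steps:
J = 54 (J = 3 + (126 - 24)/2 = 3 + (1/2)*102 = 3 + 51 = 54)
d(1/(-16 + 14)) + h*J = (8 + 1/(-16 + 14)) - 199*54 = (8 + 1/(-2)) - 10746 = (8 - 1/2) - 10746 = 15/2 - 10746 = -21477/2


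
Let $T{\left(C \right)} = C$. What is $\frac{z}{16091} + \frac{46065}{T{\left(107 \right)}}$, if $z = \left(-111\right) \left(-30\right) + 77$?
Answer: $\frac{741596464}{1721737} \approx 430.73$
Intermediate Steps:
$z = 3407$ ($z = 3330 + 77 = 3407$)
$\frac{z}{16091} + \frac{46065}{T{\left(107 \right)}} = \frac{3407}{16091} + \frac{46065}{107} = \frac{741596464}{1721737}$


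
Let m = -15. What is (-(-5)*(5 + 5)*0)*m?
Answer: 0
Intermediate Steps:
(-(-5)*(5 + 5)*0)*m = (-(-5)*(5 + 5)*0)*(-15) = (-(-5)*10*0)*(-15) = (-5*(-10)*0)*(-15) = (50*0)*(-15) = 0*(-15) = 0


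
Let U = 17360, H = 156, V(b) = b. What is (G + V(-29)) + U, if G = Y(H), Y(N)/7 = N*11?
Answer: 29343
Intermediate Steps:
Y(N) = 77*N (Y(N) = 7*(N*11) = 7*(11*N) = 77*N)
G = 12012 (G = 77*156 = 12012)
(G + V(-29)) + U = (12012 - 29) + 17360 = 11983 + 17360 = 29343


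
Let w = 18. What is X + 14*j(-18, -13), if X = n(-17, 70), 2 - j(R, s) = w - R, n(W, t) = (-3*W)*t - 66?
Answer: 3028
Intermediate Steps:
n(W, t) = -66 - 3*W*t (n(W, t) = -3*W*t - 66 = -66 - 3*W*t)
j(R, s) = -16 + R (j(R, s) = 2 - (18 - R) = 2 + (-18 + R) = -16 + R)
X = 3504 (X = -66 - 3*(-17)*70 = -66 + 3570 = 3504)
X + 14*j(-18, -13) = 3504 + 14*(-16 - 18) = 3504 + 14*(-34) = 3504 - 476 = 3028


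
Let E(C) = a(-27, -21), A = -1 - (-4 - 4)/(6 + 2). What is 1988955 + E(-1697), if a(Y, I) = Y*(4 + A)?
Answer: 1988847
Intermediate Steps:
A = 0 (A = -1 - (-8)/8 = -1 - 1*(-1) = -1 + 1 = 0)
a(Y, I) = 4*Y (a(Y, I) = Y*(4 + 0) = Y*4 = 4*Y)
E(C) = -108 (E(C) = 4*(-27) = -108)
1988955 + E(-1697) = 1988955 - 108 = 1988847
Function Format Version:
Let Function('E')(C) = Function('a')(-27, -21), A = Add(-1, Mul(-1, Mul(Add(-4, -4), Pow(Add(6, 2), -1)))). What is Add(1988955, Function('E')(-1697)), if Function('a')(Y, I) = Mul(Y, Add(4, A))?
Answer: 1988847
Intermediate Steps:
A = 0 (A = Add(-1, Mul(-1, Mul(-8, Pow(8, -1)))) = Add(-1, Mul(-1, Mul(-8, Rational(1, 8)))) = Add(-1, Mul(-1, -1)) = Add(-1, 1) = 0)
Function('a')(Y, I) = Mul(4, Y) (Function('a')(Y, I) = Mul(Y, Add(4, 0)) = Mul(Y, 4) = Mul(4, Y))
Function('E')(C) = -108 (Function('E')(C) = Mul(4, -27) = -108)
Add(1988955, Function('E')(-1697)) = Add(1988955, -108) = 1988847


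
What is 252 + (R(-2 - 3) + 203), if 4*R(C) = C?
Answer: 1815/4 ≈ 453.75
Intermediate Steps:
R(C) = C/4
252 + (R(-2 - 3) + 203) = 252 + ((-2 - 3)/4 + 203) = 252 + ((1/4)*(-5) + 203) = 252 + (-5/4 + 203) = 252 + 807/4 = 1815/4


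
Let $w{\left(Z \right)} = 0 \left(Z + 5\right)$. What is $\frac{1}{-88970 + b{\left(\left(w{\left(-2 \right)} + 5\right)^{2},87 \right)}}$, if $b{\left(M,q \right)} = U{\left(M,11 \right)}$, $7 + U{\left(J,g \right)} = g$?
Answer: $- \frac{1}{88966} \approx -1.124 \cdot 10^{-5}$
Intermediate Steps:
$w{\left(Z \right)} = 0$ ($w{\left(Z \right)} = 0 \left(5 + Z\right) = 0$)
$U{\left(J,g \right)} = -7 + g$
$b{\left(M,q \right)} = 4$ ($b{\left(M,q \right)} = -7 + 11 = 4$)
$\frac{1}{-88970 + b{\left(\left(w{\left(-2 \right)} + 5\right)^{2},87 \right)}} = \frac{1}{-88970 + 4} = \frac{1}{-88966} = - \frac{1}{88966}$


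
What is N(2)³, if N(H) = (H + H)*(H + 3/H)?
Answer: 2744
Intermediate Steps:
N(H) = 2*H*(H + 3/H) (N(H) = (2*H)*(H + 3/H) = 2*H*(H + 3/H))
N(2)³ = (6 + 2*2²)³ = (6 + 2*4)³ = (6 + 8)³ = 14³ = 2744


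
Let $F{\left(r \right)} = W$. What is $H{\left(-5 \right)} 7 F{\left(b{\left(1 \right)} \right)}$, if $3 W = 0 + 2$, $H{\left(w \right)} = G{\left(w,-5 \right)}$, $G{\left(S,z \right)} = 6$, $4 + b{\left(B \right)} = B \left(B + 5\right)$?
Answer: $28$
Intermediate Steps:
$b{\left(B \right)} = -4 + B \left(5 + B\right)$ ($b{\left(B \right)} = -4 + B \left(B + 5\right) = -4 + B \left(5 + B\right)$)
$H{\left(w \right)} = 6$
$W = \frac{2}{3}$ ($W = \frac{0 + 2}{3} = \frac{1}{3} \cdot 2 = \frac{2}{3} \approx 0.66667$)
$F{\left(r \right)} = \frac{2}{3}$
$H{\left(-5 \right)} 7 F{\left(b{\left(1 \right)} \right)} = 6 \cdot 7 \cdot \frac{2}{3} = 42 \cdot \frac{2}{3} = 28$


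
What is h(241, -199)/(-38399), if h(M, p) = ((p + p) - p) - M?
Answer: 440/38399 ≈ 0.011459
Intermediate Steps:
h(M, p) = p - M (h(M, p) = (2*p - p) - M = p - M)
h(241, -199)/(-38399) = (-199 - 1*241)/(-38399) = (-199 - 241)*(-1/38399) = -440*(-1/38399) = 440/38399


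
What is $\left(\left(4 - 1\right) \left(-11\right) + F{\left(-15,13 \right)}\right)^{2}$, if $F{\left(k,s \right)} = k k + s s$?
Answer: $130321$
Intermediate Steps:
$F{\left(k,s \right)} = k^{2} + s^{2}$
$\left(\left(4 - 1\right) \left(-11\right) + F{\left(-15,13 \right)}\right)^{2} = \left(\left(4 - 1\right) \left(-11\right) + \left(\left(-15\right)^{2} + 13^{2}\right)\right)^{2} = \left(3 \left(-11\right) + \left(225 + 169\right)\right)^{2} = \left(-33 + 394\right)^{2} = 361^{2} = 130321$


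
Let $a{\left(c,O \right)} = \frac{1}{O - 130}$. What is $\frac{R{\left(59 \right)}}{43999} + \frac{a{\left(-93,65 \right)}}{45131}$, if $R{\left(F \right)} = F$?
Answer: $\frac{173033386}{129071726485} \approx 0.0013406$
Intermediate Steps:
$a{\left(c,O \right)} = \frac{1}{-130 + O}$
$\frac{R{\left(59 \right)}}{43999} + \frac{a{\left(-93,65 \right)}}{45131} = \frac{59}{43999} + \frac{1}{\left(-130 + 65\right) 45131} = 59 \cdot \frac{1}{43999} + \frac{1}{-65} \cdot \frac{1}{45131} = \frac{59}{43999} - \frac{1}{2933515} = \frac{173033386}{129071726485}$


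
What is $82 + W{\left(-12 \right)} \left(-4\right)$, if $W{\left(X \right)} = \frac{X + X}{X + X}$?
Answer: $78$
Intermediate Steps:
$W{\left(X \right)} = 1$ ($W{\left(X \right)} = \frac{2 X}{2 X} = 2 X \frac{1}{2 X} = 1$)
$82 + W{\left(-12 \right)} \left(-4\right) = 82 + 1 \left(-4\right) = 82 - 4 = 78$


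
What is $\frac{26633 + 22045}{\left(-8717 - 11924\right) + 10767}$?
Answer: $- \frac{24339}{4937} \approx -4.9299$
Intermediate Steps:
$\frac{26633 + 22045}{\left(-8717 - 11924\right) + 10767} = \frac{48678}{\left(-8717 - 11924\right) + 10767} = \frac{48678}{-20641 + 10767} = \frac{48678}{-9874} = 48678 \left(- \frac{1}{9874}\right) = - \frac{24339}{4937}$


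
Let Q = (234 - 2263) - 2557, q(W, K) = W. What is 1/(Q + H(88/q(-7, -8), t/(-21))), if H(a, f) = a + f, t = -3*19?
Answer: -7/32171 ≈ -0.00021759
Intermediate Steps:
t = -57
Q = -4586 (Q = -2029 - 2557 = -4586)
1/(Q + H(88/q(-7, -8), t/(-21))) = 1/(-4586 + (88/(-7) - 57/(-21))) = 1/(-4586 + (88*(-⅐) - 57*(-1/21))) = 1/(-4586 + (-88/7 + 19/7)) = 1/(-4586 - 69/7) = 1/(-32171/7) = -7/32171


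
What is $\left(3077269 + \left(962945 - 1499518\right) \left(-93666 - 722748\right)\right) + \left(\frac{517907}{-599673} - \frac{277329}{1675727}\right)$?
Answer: $\frac{440210170659352870049255}{1004888237271} \approx 4.3807 \cdot 10^{11}$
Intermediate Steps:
$\left(3077269 + \left(962945 - 1499518\right) \left(-93666 - 722748\right)\right) + \left(\frac{517907}{-599673} - \frac{277329}{1675727}\right) = \left(3077269 - -438065709222\right) + \left(517907 \left(- \frac{1}{599673}\right) - \frac{277329}{1675727}\right) = \left(3077269 + 438065709222\right) - \frac{1034177456806}{1004888237271} = 438068786491 - \frac{1034177456806}{1004888237271} = \frac{440210170659352870049255}{1004888237271}$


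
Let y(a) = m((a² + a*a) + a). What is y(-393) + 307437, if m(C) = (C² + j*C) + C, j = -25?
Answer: 95168238342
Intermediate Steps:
m(C) = C² - 24*C (m(C) = (C² - 25*C) + C = C² - 24*C)
y(a) = (a + 2*a²)*(-24 + a + 2*a²) (y(a) = ((a² + a*a) + a)*(-24 + ((a² + a*a) + a)) = ((a² + a²) + a)*(-24 + ((a² + a²) + a)) = (2*a² + a)*(-24 + (2*a² + a)) = (a + 2*a²)*(-24 + (a + 2*a²)) = (a + 2*a²)*(-24 + a + 2*a²))
y(-393) + 307437 = -393*(1 + 2*(-393))*(-24 - 393*(1 + 2*(-393))) + 307437 = -393*(1 - 786)*(-24 - 393*(1 - 786)) + 307437 = -393*(-785)*(-24 - 393*(-785)) + 307437 = -393*(-785)*(-24 + 308505) + 307437 = -393*(-785)*308481 + 307437 = 95167930905 + 307437 = 95168238342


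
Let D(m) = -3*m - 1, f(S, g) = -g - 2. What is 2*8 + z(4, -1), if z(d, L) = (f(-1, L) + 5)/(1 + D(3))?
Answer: 140/9 ≈ 15.556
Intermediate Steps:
f(S, g) = -2 - g
D(m) = -1 - 3*m
z(d, L) = -1/3 + L/9 (z(d, L) = ((-2 - L) + 5)/(1 + (-1 - 3*3)) = (3 - L)/(1 + (-1 - 9)) = (3 - L)/(1 - 10) = (3 - L)/(-9) = (3 - L)*(-1/9) = -1/3 + L/9)
2*8 + z(4, -1) = 2*8 + (-1/3 + (1/9)*(-1)) = 16 + (-1/3 - 1/9) = 16 - 4/9 = 140/9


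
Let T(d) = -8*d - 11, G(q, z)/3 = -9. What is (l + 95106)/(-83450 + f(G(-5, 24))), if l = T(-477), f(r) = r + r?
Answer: -98911/83504 ≈ -1.1845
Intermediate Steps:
G(q, z) = -27 (G(q, z) = 3*(-9) = -27)
T(d) = -11 - 8*d
f(r) = 2*r
l = 3805 (l = -11 - 8*(-477) = -11 + 3816 = 3805)
(l + 95106)/(-83450 + f(G(-5, 24))) = (3805 + 95106)/(-83450 + 2*(-27)) = 98911/(-83450 - 54) = 98911/(-83504) = 98911*(-1/83504) = -98911/83504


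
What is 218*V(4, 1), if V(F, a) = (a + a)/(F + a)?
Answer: 436/5 ≈ 87.200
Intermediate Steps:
V(F, a) = 2*a/(F + a) (V(F, a) = (2*a)/(F + a) = 2*a/(F + a))
218*V(4, 1) = 218*(2*1/(4 + 1)) = 218*(2*1/5) = 218*(2*1*(⅕)) = 218*(⅖) = 436/5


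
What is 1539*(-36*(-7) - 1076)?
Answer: -1268136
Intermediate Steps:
1539*(-36*(-7) - 1076) = 1539*(252 - 1076) = 1539*(-824) = -1268136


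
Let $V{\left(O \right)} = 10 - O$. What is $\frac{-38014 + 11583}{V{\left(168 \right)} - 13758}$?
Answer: $\frac{26431}{13916} \approx 1.8993$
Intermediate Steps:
$\frac{-38014 + 11583}{V{\left(168 \right)} - 13758} = \frac{-38014 + 11583}{\left(10 - 168\right) - 13758} = - \frac{26431}{\left(10 - 168\right) - 13758} = - \frac{26431}{-158 - 13758} = - \frac{26431}{-13916} = \left(-26431\right) \left(- \frac{1}{13916}\right) = \frac{26431}{13916}$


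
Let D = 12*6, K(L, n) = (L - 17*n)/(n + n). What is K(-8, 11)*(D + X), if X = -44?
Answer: -2730/11 ≈ -248.18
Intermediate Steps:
K(L, n) = (L - 17*n)/(2*n) (K(L, n) = (L - 17*n)/((2*n)) = (L - 17*n)*(1/(2*n)) = (L - 17*n)/(2*n))
D = 72
K(-8, 11)*(D + X) = ((½)*(-8 - 17*11)/11)*(72 - 44) = ((½)*(1/11)*(-8 - 187))*28 = ((½)*(1/11)*(-195))*28 = -195/22*28 = -2730/11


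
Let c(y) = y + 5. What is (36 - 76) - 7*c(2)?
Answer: -89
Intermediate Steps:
c(y) = 5 + y
(36 - 76) - 7*c(2) = (36 - 76) - 7*(5 + 2) = -40 - 7*7 = -40 - 49 = -89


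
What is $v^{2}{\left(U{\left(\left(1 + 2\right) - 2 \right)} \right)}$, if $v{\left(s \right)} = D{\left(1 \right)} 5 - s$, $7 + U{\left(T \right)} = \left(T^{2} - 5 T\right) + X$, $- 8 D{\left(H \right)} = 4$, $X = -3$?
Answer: $\frac{529}{4} \approx 132.25$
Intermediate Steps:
$D{\left(H \right)} = - \frac{1}{2}$ ($D{\left(H \right)} = \left(- \frac{1}{8}\right) 4 = - \frac{1}{2}$)
$U{\left(T \right)} = -10 + T^{2} - 5 T$ ($U{\left(T \right)} = -7 - \left(3 - T^{2} + 5 T\right) = -10 + T^{2} - 5 T$)
$v{\left(s \right)} = - \frac{5}{2} - s$ ($v{\left(s \right)} = \left(- \frac{1}{2}\right) 5 - s = - \frac{5}{2} - s$)
$v^{2}{\left(U{\left(\left(1 + 2\right) - 2 \right)} \right)} = \left(- \frac{5}{2} - \left(-10 + \left(\left(1 + 2\right) - 2\right)^{2} - 5 \left(\left(1 + 2\right) - 2\right)\right)\right)^{2} = \left(- \frac{5}{2} - \left(-10 + \left(3 - 2\right)^{2} - 5 \left(3 - 2\right)\right)\right)^{2} = \left(- \frac{5}{2} - \left(-10 + 1^{2} - 5\right)\right)^{2} = \left(- \frac{5}{2} - \left(-10 + 1 - 5\right)\right)^{2} = \left(- \frac{5}{2} - -14\right)^{2} = \left(- \frac{5}{2} + 14\right)^{2} = \left(\frac{23}{2}\right)^{2} = \frac{529}{4}$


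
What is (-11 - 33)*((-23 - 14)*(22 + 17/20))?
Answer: 185999/5 ≈ 37200.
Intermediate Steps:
(-11 - 33)*((-23 - 14)*(22 + 17/20)) = -(-1628)*(22 + 17*(1/20)) = -(-1628)*(22 + 17/20) = -(-1628)*457/20 = -44*(-16909/20) = 185999/5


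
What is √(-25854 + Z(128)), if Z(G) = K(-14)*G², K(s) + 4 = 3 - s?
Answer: √187138 ≈ 432.59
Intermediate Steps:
K(s) = -1 - s (K(s) = -4 + (3 - s) = -1 - s)
Z(G) = 13*G² (Z(G) = (-1 - 1*(-14))*G² = (-1 + 14)*G² = 13*G²)
√(-25854 + Z(128)) = √(-25854 + 13*128²) = √(-25854 + 13*16384) = √(-25854 + 212992) = √187138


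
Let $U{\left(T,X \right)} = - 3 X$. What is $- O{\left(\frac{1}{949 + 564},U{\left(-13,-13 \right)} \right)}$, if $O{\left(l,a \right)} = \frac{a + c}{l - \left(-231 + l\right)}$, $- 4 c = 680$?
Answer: $\frac{131}{231} \approx 0.5671$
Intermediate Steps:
$c = -170$ ($c = \left(- \frac{1}{4}\right) 680 = -170$)
$O{\left(l,a \right)} = - \frac{170}{231} + \frac{a}{231}$ ($O{\left(l,a \right)} = \frac{a - 170}{l - \left(-231 + l\right)} = \frac{-170 + a}{231} = \left(-170 + a\right) \frac{1}{231} = - \frac{170}{231} + \frac{a}{231}$)
$- O{\left(\frac{1}{949 + 564},U{\left(-13,-13 \right)} \right)} = - (- \frac{170}{231} + \frac{\left(-3\right) \left(-13\right)}{231}) = - (- \frac{170}{231} + \frac{1}{231} \cdot 39) = - (- \frac{170}{231} + \frac{13}{77}) = \left(-1\right) \left(- \frac{131}{231}\right) = \frac{131}{231}$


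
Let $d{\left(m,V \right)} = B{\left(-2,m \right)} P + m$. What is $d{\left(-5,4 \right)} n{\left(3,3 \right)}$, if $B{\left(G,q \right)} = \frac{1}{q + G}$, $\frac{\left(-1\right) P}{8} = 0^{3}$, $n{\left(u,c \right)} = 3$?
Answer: $-15$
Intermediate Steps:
$P = 0$ ($P = - 8 \cdot 0^{3} = \left(-8\right) 0 = 0$)
$B{\left(G,q \right)} = \frac{1}{G + q}$
$d{\left(m,V \right)} = m$ ($d{\left(m,V \right)} = \frac{1}{-2 + m} 0 + m = 0 + m = m$)
$d{\left(-5,4 \right)} n{\left(3,3 \right)} = \left(-5\right) 3 = -15$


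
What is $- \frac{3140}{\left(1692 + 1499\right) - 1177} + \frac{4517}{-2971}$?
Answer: $- \frac{9213089}{2991797} \approx -3.0794$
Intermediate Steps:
$- \frac{3140}{\left(1692 + 1499\right) - 1177} + \frac{4517}{-2971} = - \frac{3140}{3191 - 1177} + 4517 \left(- \frac{1}{2971}\right) = - \frac{3140}{2014} - \frac{4517}{2971} = \left(-3140\right) \frac{1}{2014} - \frac{4517}{2971} = - \frac{1570}{1007} - \frac{4517}{2971} = - \frac{9213089}{2991797}$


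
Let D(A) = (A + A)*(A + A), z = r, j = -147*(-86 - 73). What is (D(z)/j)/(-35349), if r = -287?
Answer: -6724/16861473 ≈ -0.00039878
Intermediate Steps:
j = 23373 (j = -147*(-159) = 23373)
z = -287
D(A) = 4*A**2 (D(A) = (2*A)*(2*A) = 4*A**2)
(D(z)/j)/(-35349) = ((4*(-287)**2)/23373)/(-35349) = ((4*82369)*(1/23373))*(-1/35349) = (329476*(1/23373))*(-1/35349) = (6724/477)*(-1/35349) = -6724/16861473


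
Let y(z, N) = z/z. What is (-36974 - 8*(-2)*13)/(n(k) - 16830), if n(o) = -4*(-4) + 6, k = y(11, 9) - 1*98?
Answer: 18383/8404 ≈ 2.1874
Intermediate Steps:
y(z, N) = 1
k = -97 (k = 1 - 1*98 = 1 - 98 = -97)
n(o) = 22 (n(o) = 16 + 6 = 22)
(-36974 - 8*(-2)*13)/(n(k) - 16830) = (-36974 - 8*(-2)*13)/(22 - 16830) = (-36974 + 16*13)/(-16808) = (-36974 + 208)*(-1/16808) = -36766*(-1/16808) = 18383/8404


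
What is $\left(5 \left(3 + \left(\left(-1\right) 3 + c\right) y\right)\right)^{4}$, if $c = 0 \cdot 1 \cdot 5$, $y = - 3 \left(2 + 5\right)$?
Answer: $11859210000$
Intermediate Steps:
$y = -21$ ($y = \left(-3\right) 7 = -21$)
$c = 0$ ($c = 0 \cdot 5 = 0$)
$\left(5 \left(3 + \left(\left(-1\right) 3 + c\right) y\right)\right)^{4} = \left(5 \left(3 + \left(\left(-1\right) 3 + 0\right) \left(-21\right)\right)\right)^{4} = \left(5 \left(3 + \left(-3 + 0\right) \left(-21\right)\right)\right)^{4} = \left(5 \left(3 - -63\right)\right)^{4} = \left(5 \left(3 + 63\right)\right)^{4} = \left(5 \cdot 66\right)^{4} = 330^{4} = 11859210000$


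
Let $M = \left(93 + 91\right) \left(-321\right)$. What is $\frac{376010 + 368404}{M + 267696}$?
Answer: $\frac{124069}{34772} \approx 3.5681$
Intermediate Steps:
$M = -59064$ ($M = 184 \left(-321\right) = -59064$)
$\frac{376010 + 368404}{M + 267696} = \frac{376010 + 368404}{-59064 + 267696} = \frac{744414}{208632} = 744414 \cdot \frac{1}{208632} = \frac{124069}{34772}$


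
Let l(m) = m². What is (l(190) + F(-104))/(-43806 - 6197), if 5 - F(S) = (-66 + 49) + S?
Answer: -36226/50003 ≈ -0.72448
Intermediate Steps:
F(S) = 22 - S (F(S) = 5 - ((-66 + 49) + S) = 5 - (-17 + S) = 5 + (17 - S) = 22 - S)
(l(190) + F(-104))/(-43806 - 6197) = (190² + (22 - 1*(-104)))/(-43806 - 6197) = (36100 + (22 + 104))/(-50003) = (36100 + 126)*(-1/50003) = 36226*(-1/50003) = -36226/50003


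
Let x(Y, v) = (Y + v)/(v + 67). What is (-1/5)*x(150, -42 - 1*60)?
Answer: 48/175 ≈ 0.27429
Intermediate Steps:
x(Y, v) = (Y + v)/(67 + v)
(-1/5)*x(150, -42 - 1*60) = (-1/5)*((150 + (-42 - 1*60))/(67 + (-42 - 1*60))) = (-1*⅕)*((150 + (-42 - 60))/(67 + (-42 - 60))) = -(150 - 102)/(5*(67 - 102)) = -48/(5*(-35)) = -(-1)*48/175 = -⅕*(-48/35) = 48/175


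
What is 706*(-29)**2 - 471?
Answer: 593275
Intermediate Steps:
706*(-29)**2 - 471 = 706*841 - 471 = 593746 - 471 = 593275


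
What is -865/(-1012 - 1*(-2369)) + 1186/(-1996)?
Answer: -1667971/1354286 ≈ -1.2316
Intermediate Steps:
-865/(-1012 - 1*(-2369)) + 1186/(-1996) = -865/(-1012 + 2369) + 1186*(-1/1996) = -865/1357 - 593/998 = -1667971/1354286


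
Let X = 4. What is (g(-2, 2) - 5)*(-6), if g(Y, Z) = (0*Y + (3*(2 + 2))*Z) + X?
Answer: -138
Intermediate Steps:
g(Y, Z) = 4 + 12*Z (g(Y, Z) = (0*Y + (3*(2 + 2))*Z) + 4 = (0 + (3*4)*Z) + 4 = (0 + 12*Z) + 4 = 12*Z + 4 = 4 + 12*Z)
(g(-2, 2) - 5)*(-6) = ((4 + 12*2) - 5)*(-6) = ((4 + 24) - 5)*(-6) = (28 - 5)*(-6) = 23*(-6) = -138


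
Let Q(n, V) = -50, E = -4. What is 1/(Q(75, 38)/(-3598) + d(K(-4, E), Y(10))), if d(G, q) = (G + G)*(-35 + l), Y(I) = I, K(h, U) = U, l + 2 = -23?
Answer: 1799/863545 ≈ 0.0020833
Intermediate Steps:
l = -25 (l = -2 - 23 = -25)
d(G, q) = -120*G (d(G, q) = (G + G)*(-35 - 25) = (2*G)*(-60) = -120*G)
1/(Q(75, 38)/(-3598) + d(K(-4, E), Y(10))) = 1/(-50/(-3598) - 120*(-4)) = 1/(-50*(-1/3598) + 480) = 1/(25/1799 + 480) = 1/(863545/1799) = 1799/863545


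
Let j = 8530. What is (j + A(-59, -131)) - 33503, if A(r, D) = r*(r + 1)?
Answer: -21551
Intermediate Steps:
A(r, D) = r*(1 + r)
(j + A(-59, -131)) - 33503 = (8530 - 59*(1 - 59)) - 33503 = (8530 - 59*(-58)) - 33503 = (8530 + 3422) - 33503 = 11952 - 33503 = -21551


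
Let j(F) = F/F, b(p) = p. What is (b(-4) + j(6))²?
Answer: 9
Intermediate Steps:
j(F) = 1
(b(-4) + j(6))² = (-4 + 1)² = (-3)² = 9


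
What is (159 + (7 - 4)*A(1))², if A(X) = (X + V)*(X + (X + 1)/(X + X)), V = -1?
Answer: 25281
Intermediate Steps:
A(X) = (-1 + X)*(X + (1 + X)/(2*X)) (A(X) = (X - 1)*(X + (X + 1)/(X + X)) = (-1 + X)*(X + (1 + X)/((2*X))) = (-1 + X)*(X + (1 + X)*(1/(2*X))) = (-1 + X)*(X + (1 + X)/(2*X)))
(159 + (7 - 4)*A(1))² = (159 + (7 - 4)*(1² - ½*1 - ½/1))² = (159 + 3*(1 - ½ - ½*1))² = (159 + 3*(1 - ½ - ½))² = (159 + 3*0)² = (159 + 0)² = 159² = 25281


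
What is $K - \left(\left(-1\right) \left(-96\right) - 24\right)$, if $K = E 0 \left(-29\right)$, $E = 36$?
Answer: $-72$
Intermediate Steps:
$K = 0$ ($K = 36 \cdot 0 \left(-29\right) = 0 \left(-29\right) = 0$)
$K - \left(\left(-1\right) \left(-96\right) - 24\right) = 0 - \left(\left(-1\right) \left(-96\right) - 24\right) = 0 - \left(96 - 24\right) = 0 - 72 = -72$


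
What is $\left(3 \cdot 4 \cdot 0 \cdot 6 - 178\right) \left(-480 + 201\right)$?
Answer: $49662$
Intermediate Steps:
$\left(3 \cdot 4 \cdot 0 \cdot 6 - 178\right) \left(-480 + 201\right) = \left(12 \cdot 0 - 178\right) \left(-279\right) = \left(0 - 178\right) \left(-279\right) = \left(-178\right) \left(-279\right) = 49662$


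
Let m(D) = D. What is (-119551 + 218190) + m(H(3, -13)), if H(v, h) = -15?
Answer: 98624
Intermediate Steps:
(-119551 + 218190) + m(H(3, -13)) = (-119551 + 218190) - 15 = 98639 - 15 = 98624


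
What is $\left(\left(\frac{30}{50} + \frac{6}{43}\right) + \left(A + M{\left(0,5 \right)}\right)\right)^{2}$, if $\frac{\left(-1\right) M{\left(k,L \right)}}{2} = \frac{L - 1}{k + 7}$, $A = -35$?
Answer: $\frac{2838971524}{2265025} \approx 1253.4$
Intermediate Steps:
$M{\left(k,L \right)} = - \frac{2 \left(-1 + L\right)}{7 + k}$ ($M{\left(k,L \right)} = - 2 \frac{L - 1}{k + 7} = - 2 \frac{-1 + L}{7 + k} = - \frac{2 \left(-1 + L\right)}{7 + k}$)
$\left(\left(\frac{30}{50} + \frac{6}{43}\right) + \left(A + M{\left(0,5 \right)}\right)\right)^{2} = \left(\left(\frac{30}{50} + \frac{6}{43}\right) - \left(35 - \frac{2 \left(1 - 5\right)}{7 + 0}\right)\right)^{2} = \left(\left(30 \cdot \frac{1}{50} + 6 \cdot \frac{1}{43}\right) - \left(35 - \frac{2 \left(1 - 5\right)}{7}\right)\right)^{2} = \left(\left(\frac{3}{5} + \frac{6}{43}\right) - \left(35 - - \frac{8}{7}\right)\right)^{2} = \left(\frac{159}{215} - \frac{253}{7}\right)^{2} = \left(- \frac{53282}{1505}\right)^{2} = \frac{2838971524}{2265025}$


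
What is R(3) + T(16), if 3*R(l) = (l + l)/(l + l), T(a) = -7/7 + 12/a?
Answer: 1/12 ≈ 0.083333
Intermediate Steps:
T(a) = -1 + 12/a (T(a) = -7*⅐ + 12/a = -1 + 12/a)
R(l) = ⅓ (R(l) = ((l + l)/(l + l))/3 = ((2*l)/((2*l)))/3 = ((2*l)*(1/(2*l)))/3 = (⅓)*1 = ⅓)
R(3) + T(16) = ⅓ + (12 - 1*16)/16 = ⅓ + (12 - 16)/16 = ⅓ + (1/16)*(-4) = ⅓ - ¼ = 1/12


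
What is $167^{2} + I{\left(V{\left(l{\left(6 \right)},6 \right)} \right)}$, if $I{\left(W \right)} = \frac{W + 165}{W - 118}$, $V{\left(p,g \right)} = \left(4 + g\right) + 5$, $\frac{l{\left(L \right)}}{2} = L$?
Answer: $\frac{2872387}{103} \approx 27887.0$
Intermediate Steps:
$l{\left(L \right)} = 2 L$
$V{\left(p,g \right)} = 9 + g$
$I{\left(W \right)} = \frac{165 + W}{-118 + W}$
$167^{2} + I{\left(V{\left(l{\left(6 \right)},6 \right)} \right)} = 167^{2} + \frac{165 + \left(9 + 6\right)}{-118 + \left(9 + 6\right)} = 27889 + \frac{165 + 15}{-118 + 15} = 27889 + \frac{1}{-103} \cdot 180 = 27889 - \frac{180}{103} = \frac{2872387}{103}$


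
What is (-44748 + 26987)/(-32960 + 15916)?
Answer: 17761/17044 ≈ 1.0421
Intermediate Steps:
(-44748 + 26987)/(-32960 + 15916) = -17761/(-17044) = -17761*(-1/17044) = 17761/17044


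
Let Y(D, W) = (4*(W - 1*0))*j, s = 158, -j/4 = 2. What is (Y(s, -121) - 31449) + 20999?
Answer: -6578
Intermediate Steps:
j = -8 (j = -4*2 = -8)
Y(D, W) = -32*W (Y(D, W) = (4*(W - 1*0))*(-8) = (4*(W + 0))*(-8) = (4*W)*(-8) = -32*W)
(Y(s, -121) - 31449) + 20999 = (-32*(-121) - 31449) + 20999 = (3872 - 31449) + 20999 = -27577 + 20999 = -6578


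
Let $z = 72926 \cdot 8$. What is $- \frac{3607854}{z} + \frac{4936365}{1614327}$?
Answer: $- \frac{490723548723}{156968547736} \approx -3.1263$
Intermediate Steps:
$z = 583408$
$- \frac{3607854}{z} + \frac{4936365}{1614327} = - \frac{3607854}{583408} + \frac{4936365}{1614327} = \left(-3607854\right) \frac{1}{583408} + 4936365 \cdot \frac{1}{1614327} = - \frac{1803927}{291704} + \frac{1645455}{538109} = - \frac{490723548723}{156968547736}$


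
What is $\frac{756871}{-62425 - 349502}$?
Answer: $- \frac{756871}{411927} \approx -1.8374$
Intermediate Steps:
$\frac{756871}{-62425 - 349502} = \frac{756871}{-411927} = 756871 \left(- \frac{1}{411927}\right) = - \frac{756871}{411927}$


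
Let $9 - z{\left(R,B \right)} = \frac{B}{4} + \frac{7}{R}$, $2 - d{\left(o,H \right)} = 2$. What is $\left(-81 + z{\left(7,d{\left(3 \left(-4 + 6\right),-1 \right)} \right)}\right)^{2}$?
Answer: $5329$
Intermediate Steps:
$d{\left(o,H \right)} = 0$ ($d{\left(o,H \right)} = 2 - 2 = 0$)
$z{\left(R,B \right)} = 9 - \frac{7}{R} - \frac{B}{4}$ ($z{\left(R,B \right)} = 9 - \left(\frac{B}{4} + \frac{7}{R}\right) = 9 - \left(\frac{7}{R} + \frac{B}{4}\right) = 9 - \frac{7}{R} - \frac{B}{4}$)
$\left(-81 + z{\left(7,d{\left(3 \left(-4 + 6\right),-1 \right)} \right)}\right)^{2} = \left(-81 - \left(-9 + \frac{7}{7}\right)\right)^{2} = \left(-81 + \left(9 - 1 + 0\right)\right)^{2} = \left(-81 + 8\right)^{2} = \left(-73\right)^{2} = 5329$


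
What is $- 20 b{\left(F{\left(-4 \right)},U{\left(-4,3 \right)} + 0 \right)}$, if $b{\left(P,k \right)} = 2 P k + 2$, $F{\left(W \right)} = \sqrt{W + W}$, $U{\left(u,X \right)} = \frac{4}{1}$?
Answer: $-40 - 320 i \sqrt{2} \approx -40.0 - 452.55 i$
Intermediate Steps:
$U{\left(u,X \right)} = 4$ ($U{\left(u,X \right)} = 4 \cdot 1 = 4$)
$F{\left(W \right)} = \sqrt{2} \sqrt{W}$ ($F{\left(W \right)} = \sqrt{2 W} = \sqrt{2} \sqrt{W}$)
$b{\left(P,k \right)} = 2 + 2 P k$ ($b{\left(P,k \right)} = 2 P k + 2 = 2 + 2 P k$)
$- 20 b{\left(F{\left(-4 \right)},U{\left(-4,3 \right)} + 0 \right)} = - 20 \left(2 + 2 \sqrt{2} \sqrt{-4} \left(4 + 0\right)\right) = - 20 \left(2 + 2 \sqrt{2} \cdot 2 i 4\right) = - 20 \left(2 + 2 \cdot 2 i \sqrt{2} \cdot 4\right) = - 20 \left(2 + 16 i \sqrt{2}\right) = -40 - 320 i \sqrt{2}$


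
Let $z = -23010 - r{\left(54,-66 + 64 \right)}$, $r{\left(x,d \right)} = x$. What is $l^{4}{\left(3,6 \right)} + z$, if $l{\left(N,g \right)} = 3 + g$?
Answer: $-16503$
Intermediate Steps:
$z = -23064$ ($z = -23010 - 54 = -23064$)
$l^{4}{\left(3,6 \right)} + z = \left(3 + 6\right)^{4} - 23064 = 9^{4} - 23064 = 6561 - 23064 = -16503$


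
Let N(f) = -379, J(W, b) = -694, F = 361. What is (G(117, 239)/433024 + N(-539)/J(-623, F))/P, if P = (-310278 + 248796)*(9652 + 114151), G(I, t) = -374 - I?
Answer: -81887671/1143722322439097088 ≈ -7.1598e-11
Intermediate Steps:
P = -7611656046 (P = -61482*123803 = -7611656046)
(G(117, 239)/433024 + N(-539)/J(-623, F))/P = ((-374 - 1*117)/433024 - 379/(-694))/(-7611656046) = ((-374 - 117)*(1/433024) - 379*(-1/694))*(-1/7611656046) = (-491*1/433024 + 379/694)*(-1/7611656046) = (-491/433024 + 379/694)*(-1/7611656046) = (81887671/150259328)*(-1/7611656046) = -81887671/1143722322439097088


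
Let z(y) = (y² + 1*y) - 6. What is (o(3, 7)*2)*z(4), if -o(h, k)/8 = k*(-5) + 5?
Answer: 6720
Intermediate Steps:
z(y) = -6 + y + y² (z(y) = (y² + y) - 6 = (y + y²) - 6 = -6 + y + y²)
o(h, k) = -40 + 40*k (o(h, k) = -8*(k*(-5) + 5) = -8*(-5*k + 5) = -8*(5 - 5*k) = -40 + 40*k)
(o(3, 7)*2)*z(4) = ((-40 + 40*7)*2)*(-6 + 4 + 4²) = ((-40 + 280)*2)*(-6 + 4 + 16) = (240*2)*14 = 480*14 = 6720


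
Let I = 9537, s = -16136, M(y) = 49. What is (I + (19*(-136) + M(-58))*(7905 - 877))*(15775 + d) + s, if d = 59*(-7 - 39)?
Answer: -232569968159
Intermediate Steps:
d = -2714 (d = 59*(-46) = -2714)
(I + (19*(-136) + M(-58))*(7905 - 877))*(15775 + d) + s = (9537 + (19*(-136) + 49)*(7905 - 877))*(15775 - 2714) - 16136 = (9537 + (-2584 + 49)*7028)*13061 - 16136 = (9537 - 2535*7028)*13061 - 16136 = (9537 - 17815980)*13061 - 16136 = -17806443*13061 - 16136 = -232569952023 - 16136 = -232569968159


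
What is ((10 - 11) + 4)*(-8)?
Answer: -24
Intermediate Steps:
((10 - 11) + 4)*(-8) = (-1 + 4)*(-8) = 3*(-8) = -24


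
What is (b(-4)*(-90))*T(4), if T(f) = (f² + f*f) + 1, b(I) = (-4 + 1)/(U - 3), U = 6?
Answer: 2970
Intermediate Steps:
b(I) = -1 (b(I) = (-4 + 1)/(6 - 3) = -3/3 = -3*⅓ = -1)
T(f) = 1 + 2*f² (T(f) = (f² + f²) + 1 = 2*f² + 1 = 1 + 2*f²)
(b(-4)*(-90))*T(4) = (-1*(-90))*(1 + 2*4²) = 90*(1 + 2*16) = 90*(1 + 32) = 90*33 = 2970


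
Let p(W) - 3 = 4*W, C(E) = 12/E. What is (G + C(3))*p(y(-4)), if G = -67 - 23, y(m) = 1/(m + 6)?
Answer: -430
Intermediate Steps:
y(m) = 1/(6 + m)
p(W) = 3 + 4*W
G = -90
(G + C(3))*p(y(-4)) = (-90 + 12/3)*(3 + 4/(6 - 4)) = (-90 + 12*(1/3))*(3 + 4/2) = (-90 + 4)*(3 + 4*(1/2)) = -86*(3 + 2) = -86*5 = -430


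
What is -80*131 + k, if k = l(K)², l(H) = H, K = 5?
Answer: -10455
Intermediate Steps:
k = 25 (k = 5² = 25)
-80*131 + k = -80*131 + 25 = -10480 + 25 = -10455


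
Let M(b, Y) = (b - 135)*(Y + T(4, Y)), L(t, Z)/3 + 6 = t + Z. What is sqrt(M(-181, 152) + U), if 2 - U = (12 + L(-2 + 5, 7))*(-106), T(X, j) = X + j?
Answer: I*sqrt(94782) ≈ 307.87*I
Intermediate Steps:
L(t, Z) = -18 + 3*Z + 3*t (L(t, Z) = -18 + 3*(t + Z) = -18 + 3*(Z + t) = -18 + (3*Z + 3*t) = -18 + 3*Z + 3*t)
U = 2546 (U = 2 - (12 + (-18 + 3*7 + 3*(-2 + 5)))*(-106) = 2 - (12 + (-18 + 21 + 3*3))*(-106) = 2 - (12 + (-18 + 21 + 9))*(-106) = 2 - (12 + 12)*(-106) = 2 - 24*(-106) = 2 - 1*(-2544) = 2 + 2544 = 2546)
M(b, Y) = (-135 + b)*(4 + 2*Y) (M(b, Y) = (b - 135)*(Y + (4 + Y)) = (-135 + b)*(4 + 2*Y))
sqrt(M(-181, 152) + U) = sqrt((-540 - 270*152 + 152*(-181) - 181*(4 + 152)) + 2546) = sqrt((-540 - 41040 - 27512 - 181*156) + 2546) = sqrt((-540 - 41040 - 27512 - 28236) + 2546) = sqrt(-97328 + 2546) = sqrt(-94782) = I*sqrt(94782)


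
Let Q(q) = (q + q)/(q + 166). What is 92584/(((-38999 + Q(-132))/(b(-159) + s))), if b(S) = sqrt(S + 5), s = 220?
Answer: -69252832/132623 - 1573928*I*sqrt(154)/663115 ≈ -522.18 - 29.455*I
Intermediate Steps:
b(S) = sqrt(5 + S)
Q(q) = 2*q/(166 + q) (Q(q) = (2*q)/(166 + q) = 2*q/(166 + q))
92584/(((-38999 + Q(-132))/(b(-159) + s))) = 92584/(((-38999 + 2*(-132)/(166 - 132))/(sqrt(5 - 159) + 220))) = 92584/(((-38999 + 2*(-132)/34)/(sqrt(-154) + 220))) = 92584/(((-38999 + 2*(-132)*(1/34))/(I*sqrt(154) + 220))) = 92584/(((-38999 - 132/17)/(220 + I*sqrt(154)))) = 92584/((-663115/(17*(220 + I*sqrt(154))))) = 92584*(-748/132623 - 17*I*sqrt(154)/663115) = -69252832/132623 - 1573928*I*sqrt(154)/663115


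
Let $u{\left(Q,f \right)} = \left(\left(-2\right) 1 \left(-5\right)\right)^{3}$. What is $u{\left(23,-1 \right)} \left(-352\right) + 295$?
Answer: $-351705$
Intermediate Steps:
$u{\left(Q,f \right)} = 1000$ ($u{\left(Q,f \right)} = \left(\left(-2\right) \left(-5\right)\right)^{3} = 10^{3} = 1000$)
$u{\left(23,-1 \right)} \left(-352\right) + 295 = 1000 \left(-352\right) + 295 = -352000 + 295 = -351705$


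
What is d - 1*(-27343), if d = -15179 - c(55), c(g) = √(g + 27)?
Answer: 12164 - √82 ≈ 12155.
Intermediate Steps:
c(g) = √(27 + g)
d = -15179 - √82 (d = -15179 - √(27 + 55) = -15179 - √82 ≈ -15188.)
d - 1*(-27343) = (-15179 - √82) - 1*(-27343) = (-15179 - √82) + 27343 = 12164 - √82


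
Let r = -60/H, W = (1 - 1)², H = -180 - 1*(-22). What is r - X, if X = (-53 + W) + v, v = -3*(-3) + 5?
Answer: 3111/79 ≈ 39.380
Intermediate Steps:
H = -158 (H = -180 + 22 = -158)
v = 14 (v = 9 + 5 = 14)
W = 0 (W = 0² = 0)
X = -39 (X = (-53 + 0) + 14 = -53 + 14 = -39)
r = 30/79 (r = -60/(-158) = -60*(-1/158) = 30/79 ≈ 0.37975)
r - X = 30/79 - 1*(-39) = 30/79 + 39 = 3111/79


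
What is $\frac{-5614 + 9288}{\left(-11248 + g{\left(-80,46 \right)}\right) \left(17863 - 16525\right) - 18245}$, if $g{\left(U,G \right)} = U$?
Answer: $- \frac{3674}{15175109} \approx -0.00024211$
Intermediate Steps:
$\frac{-5614 + 9288}{\left(-11248 + g{\left(-80,46 \right)}\right) \left(17863 - 16525\right) - 18245} = \frac{-5614 + 9288}{\left(-11248 - 80\right) \left(17863 - 16525\right) - 18245} = \frac{3674}{- 11328 \left(17863 - 16525\right) - 18245} = \frac{3674}{\left(-11328\right) 1338 - 18245} = \frac{3674}{-15156864 - 18245} = \frac{3674}{-15175109} = 3674 \left(- \frac{1}{15175109}\right) = - \frac{3674}{15175109}$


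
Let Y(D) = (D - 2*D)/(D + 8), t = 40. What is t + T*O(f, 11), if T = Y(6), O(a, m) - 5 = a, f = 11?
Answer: 232/7 ≈ 33.143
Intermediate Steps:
O(a, m) = 5 + a
Y(D) = -D/(8 + D) (Y(D) = (-D)/(8 + D) = -D/(8 + D))
T = -3/7 (T = -1*6/(8 + 6) = -1*6/14 = -1*6*1/14 = -3/7 ≈ -0.42857)
t + T*O(f, 11) = 40 - 3*(5 + 11)/7 = 40 - 3/7*16 = 40 - 48/7 = 232/7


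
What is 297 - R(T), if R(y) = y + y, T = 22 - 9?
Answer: 271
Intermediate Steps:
T = 13
R(y) = 2*y
297 - R(T) = 297 - 2*13 = 297 - 1*26 = 297 - 26 = 271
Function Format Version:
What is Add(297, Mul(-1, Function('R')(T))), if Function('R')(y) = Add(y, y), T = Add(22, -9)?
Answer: 271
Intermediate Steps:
T = 13
Function('R')(y) = Mul(2, y)
Add(297, Mul(-1, Function('R')(T))) = Add(297, Mul(-1, Mul(2, 13))) = Add(297, Mul(-1, 26)) = Add(297, -26) = 271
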